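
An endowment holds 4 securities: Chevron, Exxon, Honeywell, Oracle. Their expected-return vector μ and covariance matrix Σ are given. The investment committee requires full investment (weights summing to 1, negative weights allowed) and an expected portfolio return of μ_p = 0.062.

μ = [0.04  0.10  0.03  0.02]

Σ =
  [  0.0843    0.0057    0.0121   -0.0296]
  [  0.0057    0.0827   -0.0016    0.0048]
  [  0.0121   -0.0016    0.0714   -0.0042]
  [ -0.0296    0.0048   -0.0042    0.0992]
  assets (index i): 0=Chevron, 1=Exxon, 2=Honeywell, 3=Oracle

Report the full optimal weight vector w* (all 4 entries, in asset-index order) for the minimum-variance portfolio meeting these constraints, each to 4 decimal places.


u=Σ⁻¹μ = [0.4428  1.1692  0.3886  0.2936]
v=Σ⁻¹𝟙 = [14.3934  10.5086  12.6491  14.4025]
a=μᵀu=0.152156  b=𝟙ᵀu=2.294121  c=𝟙ᵀv=51.953594  D=ac−b²=2.642042
λ₁=(c·0.062−b)/D = (51.953594·0.062−2.294121)/2.642042 = 0.350866
λ₂=(a−b·0.062)/D = (0.152156−2.294121·0.062)/2.642042 = 0.003755
w* = 0.350866·u + 0.003755·v:
  w_0 = 0.350866·0.4428 + 0.003755·14.3934 = 0.2094  (Chevron)
  w_1 = 0.350866·1.1692 + 0.003755·10.5086 = 0.4497  (Exxon)
  w_2 = 0.350866·0.3886 + 0.003755·12.6491 = 0.1838  (Honeywell)
  w_3 = 0.350866·0.2936 + 0.003755·14.4025 = 0.1571  (Oracle)
Σw_i=1.0000  μᵀw=0.0620
σ²=wᵀΣw=λ₁·μ_p+λ₂ = 0.350866·0.062 + 0.003755 = 0.025508 ≈ 0.0255

0.2094  0.4497  0.1838  0.1571


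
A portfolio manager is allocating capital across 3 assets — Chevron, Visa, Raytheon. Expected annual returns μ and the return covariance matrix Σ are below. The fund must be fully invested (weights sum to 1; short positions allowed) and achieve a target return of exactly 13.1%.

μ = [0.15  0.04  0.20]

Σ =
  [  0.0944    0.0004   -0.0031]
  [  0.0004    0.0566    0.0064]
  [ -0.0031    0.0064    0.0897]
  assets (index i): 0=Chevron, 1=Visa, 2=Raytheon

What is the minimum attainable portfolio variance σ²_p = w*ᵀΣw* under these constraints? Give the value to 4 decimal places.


x=Σ⁻¹μ = [1.6612  0.4399  2.2557]
y=Σ⁻¹𝟙 = [10.8636  16.4205  10.3521]
a=μᵀx=0.717911  b=𝟙ᵀx=4.356785  c=𝟙ᵀy=37.636235  D=ac−b²=8.037889
λ₁=(c·0.131−b)/D = (37.636235·0.131−4.356785)/8.037889 = 0.071357
λ₂=(a−b·0.131)/D = (0.717911−4.356785·0.131)/8.037889 = 0.018310
w* = 0.071357·x + 0.018310·y:
  w_0 = 0.071357·1.6612 + 0.018310·10.8636 = 0.3174  (Chevron)
  w_1 = 0.071357·0.4399 + 0.018310·16.4205 = 0.3320  (Visa)
  w_2 = 0.071357·2.2557 + 0.018310·10.3521 = 0.3505  (Raytheon)
Σw_i=1.0000  μᵀw=0.1310
σ²=wᵀΣw=λ₁·μ_p+λ₂ = 0.071357·0.131 + 0.018310 = 0.027658 ≈ 0.0277

0.0277


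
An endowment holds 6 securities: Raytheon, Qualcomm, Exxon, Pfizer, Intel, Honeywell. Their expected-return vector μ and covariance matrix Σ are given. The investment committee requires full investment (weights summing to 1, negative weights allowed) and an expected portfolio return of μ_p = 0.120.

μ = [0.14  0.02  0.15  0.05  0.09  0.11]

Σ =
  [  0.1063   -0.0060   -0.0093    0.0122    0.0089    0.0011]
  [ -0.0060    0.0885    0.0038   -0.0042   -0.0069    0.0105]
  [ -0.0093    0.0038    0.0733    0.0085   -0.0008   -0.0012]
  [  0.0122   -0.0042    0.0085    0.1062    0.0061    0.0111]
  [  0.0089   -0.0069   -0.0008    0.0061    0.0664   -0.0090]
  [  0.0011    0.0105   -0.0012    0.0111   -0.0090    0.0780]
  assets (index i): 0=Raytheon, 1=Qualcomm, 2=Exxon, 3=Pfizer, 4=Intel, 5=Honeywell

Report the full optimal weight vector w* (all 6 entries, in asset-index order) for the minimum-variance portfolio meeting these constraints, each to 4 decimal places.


0.1953  0.0458  0.3147  -0.0005  0.2178  0.2269

u=Σ⁻¹μ = [1.4003  0.1414  2.2717  -0.1148  1.4356  1.5884]
v=Σ⁻¹𝟙 = [9.1449  11.3736  13.9642  5.4518  16.3766  12.4891]
a=μᵀu=0.837817  b=𝟙ᵀu=6.722677  c=𝟙ᵀv=68.800235  D=ac−b²=12.447622
λ₁=(c·0.120−b)/D = (68.800235·0.120−6.722677)/12.447622 = 0.123184
λ₂=(a−b·0.120)/D = (0.837817−6.722677·0.120)/12.447622 = 0.002498
w* = 0.123184·u + 0.002498·v:
  w_0 = 0.123184·1.4003 + 0.002498·9.1449 = 0.1953  (Raytheon)
  w_1 = 0.123184·0.1414 + 0.002498·11.3736 = 0.0458  (Qualcomm)
  w_2 = 0.123184·2.2717 + 0.002498·13.9642 = 0.3147  (Exxon)
  w_3 = 0.123184·-0.1148 + 0.002498·5.4518 = -0.0005  (Pfizer)
  w_4 = 0.123184·1.4356 + 0.002498·16.3766 = 0.2178  (Intel)
  w_5 = 0.123184·1.5884 + 0.002498·12.4891 = 0.2269  (Honeywell)
Σw_i=1.0000  μᵀw=0.1200
σ²=wᵀΣw=λ₁·μ_p+λ₂ = 0.123184·0.120 + 0.002498 = 0.017280 ≈ 0.0173


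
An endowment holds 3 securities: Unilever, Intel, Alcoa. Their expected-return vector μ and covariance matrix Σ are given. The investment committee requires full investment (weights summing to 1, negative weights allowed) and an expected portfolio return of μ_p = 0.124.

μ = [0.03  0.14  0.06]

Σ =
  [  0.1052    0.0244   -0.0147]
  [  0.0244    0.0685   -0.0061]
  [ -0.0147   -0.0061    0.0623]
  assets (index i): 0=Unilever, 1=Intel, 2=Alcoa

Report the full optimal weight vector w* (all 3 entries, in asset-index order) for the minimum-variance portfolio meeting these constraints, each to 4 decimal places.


u=Σ⁻¹μ = [-0.0550  2.1669  1.1623]
v=Σ⁻¹𝟙 = [9.2022  13.0573  19.5011]
a=μᵀu=0.371451  b=𝟙ᵀu=3.274154  c=𝟙ᵀv=41.760608  D=ac−b²=4.791925
λ₁=(c·0.124−b)/D = (41.760608·0.124−3.274154)/4.791925 = 0.397369
λ₂=(a−b·0.124)/D = (0.371451−3.274154·0.124)/4.791925 = -0.007209
w* = 0.397369·u + -0.007209·v:
  w_0 = 0.397369·-0.0550 + -0.007209·9.2022 = -0.0882  (Unilever)
  w_1 = 0.397369·2.1669 + -0.007209·13.0573 = 0.7669  (Intel)
  w_2 = 0.397369·1.1623 + -0.007209·19.5011 = 0.3213  (Alcoa)
Σw_i=1.0000  μᵀw=0.1240
σ²=wᵀΣw=λ₁·μ_p+λ₂ = 0.397369·0.124 + -0.007209 = 0.042065 ≈ 0.0421

-0.0882  0.7669  0.3213


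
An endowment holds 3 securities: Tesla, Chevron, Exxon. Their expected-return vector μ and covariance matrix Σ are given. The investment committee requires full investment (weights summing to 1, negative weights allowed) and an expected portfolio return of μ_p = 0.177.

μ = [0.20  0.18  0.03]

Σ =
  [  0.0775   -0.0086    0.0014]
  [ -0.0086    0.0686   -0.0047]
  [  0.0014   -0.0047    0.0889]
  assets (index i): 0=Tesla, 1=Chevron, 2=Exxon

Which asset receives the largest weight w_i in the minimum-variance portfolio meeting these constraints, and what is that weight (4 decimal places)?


Chevron (0.4697)

g=Σ⁻¹μ = [2.9075  3.0193  0.4513]
h=Σ⁻¹𝟙 = [14.5991  17.2248  11.9293]
a=μᵀg=1.138526  b=𝟙ᵀg=6.378166  c=𝟙ᵀh=43.753243  D=ac−b²=9.133210
λ₁=(c·0.177−b)/D = (43.753243·0.177−6.378166)/9.133210 = 0.149581
λ₂=(a−b·0.177)/D = (1.138526−6.378166·0.177)/9.133210 = 0.001050
w* = 0.149581·g + 0.001050·h:
  w_0 = 0.149581·2.9075 + 0.001050·14.5991 = 0.4502  (Tesla)
  w_1 = 0.149581·3.0193 + 0.001050·17.2248 = 0.4697  (Chevron)
  w_2 = 0.149581·0.4513 + 0.001050·11.9293 = 0.0800  (Exxon)
Σw_i=1.0000  μᵀw=0.1770
σ²=wᵀΣw=λ₁·μ_p+λ₂ = 0.149581·0.177 + 0.001050 = 0.027526 ≈ 0.0275


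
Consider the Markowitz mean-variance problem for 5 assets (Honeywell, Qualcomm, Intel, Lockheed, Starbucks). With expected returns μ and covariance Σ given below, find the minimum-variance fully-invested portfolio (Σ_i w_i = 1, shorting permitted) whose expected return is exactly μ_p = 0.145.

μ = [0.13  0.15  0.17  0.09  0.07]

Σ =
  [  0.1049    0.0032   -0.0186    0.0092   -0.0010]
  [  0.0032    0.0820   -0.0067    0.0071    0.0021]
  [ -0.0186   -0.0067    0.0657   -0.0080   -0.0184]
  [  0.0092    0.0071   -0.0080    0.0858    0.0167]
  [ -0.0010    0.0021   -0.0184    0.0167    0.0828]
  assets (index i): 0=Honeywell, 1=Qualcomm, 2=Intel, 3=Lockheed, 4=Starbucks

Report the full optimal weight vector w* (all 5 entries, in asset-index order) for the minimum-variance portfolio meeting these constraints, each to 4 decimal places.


0.1940  0.2345  0.4382  0.0390  0.0943

p=Σ⁻¹μ = [1.8039  1.9665  3.8143  0.7540  1.5129]
q=Σ⁻¹𝟙 = [13.1127  12.6407  25.7144  8.5030  15.9144]
a=μᵀp=1.351663  b=𝟙ᵀp=9.851487  c=𝟙ᵀq=75.885244  D=ac−b²=5.519440
λ₁=(c·0.145−b)/D = (75.885244·0.145−9.851487)/5.519440 = 0.208694
λ₂=(a−b·0.145)/D = (1.351663−9.851487·0.145)/5.519440 = -0.013915
w* = 0.208694·p + -0.013915·q:
  w_0 = 0.208694·1.8039 + -0.013915·13.1127 = 0.1940  (Honeywell)
  w_1 = 0.208694·1.9665 + -0.013915·12.6407 = 0.2345  (Qualcomm)
  w_2 = 0.208694·3.8143 + -0.013915·25.7144 = 0.4382  (Intel)
  w_3 = 0.208694·0.7540 + -0.013915·8.5030 = 0.0390  (Lockheed)
  w_4 = 0.208694·1.5129 + -0.013915·15.9144 = 0.0943  (Starbucks)
Σw_i=1.0000  μᵀw=0.1450
σ²=wᵀΣw=λ₁·μ_p+λ₂ = 0.208694·0.145 + -0.013915 = 0.016346 ≈ 0.0163


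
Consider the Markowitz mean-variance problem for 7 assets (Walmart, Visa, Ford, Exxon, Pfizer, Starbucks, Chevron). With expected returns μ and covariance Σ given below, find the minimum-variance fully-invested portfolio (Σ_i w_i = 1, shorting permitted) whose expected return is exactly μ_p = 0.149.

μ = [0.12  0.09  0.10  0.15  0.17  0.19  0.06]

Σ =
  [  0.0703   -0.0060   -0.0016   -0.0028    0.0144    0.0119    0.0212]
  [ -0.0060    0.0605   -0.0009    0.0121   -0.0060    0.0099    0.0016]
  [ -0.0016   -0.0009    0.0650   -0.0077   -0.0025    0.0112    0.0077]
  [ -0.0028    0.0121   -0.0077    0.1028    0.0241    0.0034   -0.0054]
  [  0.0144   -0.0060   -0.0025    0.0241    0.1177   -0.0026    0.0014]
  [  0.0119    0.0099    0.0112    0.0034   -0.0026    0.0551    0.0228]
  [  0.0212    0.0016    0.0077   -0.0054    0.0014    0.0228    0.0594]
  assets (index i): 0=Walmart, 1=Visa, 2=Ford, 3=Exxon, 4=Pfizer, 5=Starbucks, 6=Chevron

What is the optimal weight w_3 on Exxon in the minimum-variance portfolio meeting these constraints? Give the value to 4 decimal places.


0.1239

g=Σ⁻¹μ = [1.3400  1.0826  1.3295  1.0415  1.2258  3.0003  -0.7555]
h=Σ⁻¹𝟙 = [11.2126  15.6958  15.0042  8.0107  6.6335  6.0734  8.7061]
a=μᵀg=1.280525  b=𝟙ᵀg=8.264181  c=𝟙ᵀh=71.336394  D=ac−b²=23.051346
λ₁=(c·0.149−b)/D = (71.336394·0.149−8.264181)/23.051346 = 0.102595
λ₂=(a−b·0.149)/D = (1.280525−8.264181·0.149)/23.051346 = 0.002133
w* = 0.102595·g + 0.002133·h:
  w_0 = 0.102595·1.3400 + 0.002133·11.2126 = 0.1614  (Walmart)
  w_1 = 0.102595·1.0826 + 0.002133·15.6958 = 0.1445  (Visa)
  w_2 = 0.102595·1.3295 + 0.002133·15.0042 = 0.1684  (Ford)
  w_3 = 0.102595·1.0415 + 0.002133·8.0107 = 0.1239  (Exxon)
  w_4 = 0.102595·1.2258 + 0.002133·6.6335 = 0.1399  (Pfizer)
  w_5 = 0.102595·3.0003 + 0.002133·6.0734 = 0.3208  (Starbucks)
  w_6 = 0.102595·-0.7555 + 0.002133·8.7061 = -0.0589  (Chevron)
Σw_i=1.0000  μᵀw=0.1490
σ²=wᵀΣw=λ₁·μ_p+λ₂ = 0.102595·0.149 + 0.002133 = 0.017419 ≈ 0.0174


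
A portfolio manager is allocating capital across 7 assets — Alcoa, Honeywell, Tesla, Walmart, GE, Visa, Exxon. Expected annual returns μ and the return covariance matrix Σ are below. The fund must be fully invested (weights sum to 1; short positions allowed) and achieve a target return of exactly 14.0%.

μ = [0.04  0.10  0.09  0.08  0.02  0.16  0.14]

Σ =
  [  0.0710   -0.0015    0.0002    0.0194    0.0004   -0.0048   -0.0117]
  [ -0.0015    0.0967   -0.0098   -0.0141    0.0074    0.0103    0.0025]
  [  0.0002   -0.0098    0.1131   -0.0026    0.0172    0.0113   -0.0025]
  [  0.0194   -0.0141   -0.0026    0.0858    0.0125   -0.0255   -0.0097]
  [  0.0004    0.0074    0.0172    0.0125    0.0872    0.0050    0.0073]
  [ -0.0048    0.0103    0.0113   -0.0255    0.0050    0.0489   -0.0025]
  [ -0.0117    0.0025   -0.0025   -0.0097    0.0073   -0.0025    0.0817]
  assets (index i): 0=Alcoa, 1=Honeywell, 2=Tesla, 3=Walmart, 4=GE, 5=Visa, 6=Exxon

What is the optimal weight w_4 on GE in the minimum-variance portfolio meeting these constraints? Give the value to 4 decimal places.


u=Σ⁻¹μ = [0.5289  1.0266  0.6678  2.7524  -0.8442  4.5936  2.3211]
v=Σ⁻¹𝟙 = [13.3985  10.5161  7.2034  20.7799  2.9988  29.2919  17.1528]
a=μᵀu=1.447167  b=𝟙ᵀu=11.046323  c=𝟙ᵀv=101.341467  D=ac−b²=24.636759
λ₁=(c·0.140−b)/D = (101.341467·0.140−11.046323)/24.636759 = 0.127512
λ₂=(a−b·0.140)/D = (1.447167−11.046323·0.140)/24.636759 = -0.004031
w* = 0.127512·u + -0.004031·v:
  w_0 = 0.127512·0.5289 + -0.004031·13.3985 = 0.0134  (Alcoa)
  w_1 = 0.127512·1.0266 + -0.004031·10.5161 = 0.0885  (Honeywell)
  w_2 = 0.127512·0.6678 + -0.004031·7.2034 = 0.0561  (Tesla)
  w_3 = 0.127512·2.7524 + -0.004031·20.7799 = 0.2672  (Walmart)
  w_4 = 0.127512·-0.8442 + -0.004031·2.9988 = -0.1197  (GE)
  w_5 = 0.127512·4.5936 + -0.004031·29.2919 = 0.4677  (Visa)
  w_6 = 0.127512·2.3211 + -0.004031·17.1528 = 0.2268  (Exxon)
Σw_i=1.0000  μᵀw=0.1400
σ²=wᵀΣw=λ₁·μ_p+λ₂ = 0.127512·0.140 + -0.004031 = 0.013820 ≈ 0.0138

-0.1197


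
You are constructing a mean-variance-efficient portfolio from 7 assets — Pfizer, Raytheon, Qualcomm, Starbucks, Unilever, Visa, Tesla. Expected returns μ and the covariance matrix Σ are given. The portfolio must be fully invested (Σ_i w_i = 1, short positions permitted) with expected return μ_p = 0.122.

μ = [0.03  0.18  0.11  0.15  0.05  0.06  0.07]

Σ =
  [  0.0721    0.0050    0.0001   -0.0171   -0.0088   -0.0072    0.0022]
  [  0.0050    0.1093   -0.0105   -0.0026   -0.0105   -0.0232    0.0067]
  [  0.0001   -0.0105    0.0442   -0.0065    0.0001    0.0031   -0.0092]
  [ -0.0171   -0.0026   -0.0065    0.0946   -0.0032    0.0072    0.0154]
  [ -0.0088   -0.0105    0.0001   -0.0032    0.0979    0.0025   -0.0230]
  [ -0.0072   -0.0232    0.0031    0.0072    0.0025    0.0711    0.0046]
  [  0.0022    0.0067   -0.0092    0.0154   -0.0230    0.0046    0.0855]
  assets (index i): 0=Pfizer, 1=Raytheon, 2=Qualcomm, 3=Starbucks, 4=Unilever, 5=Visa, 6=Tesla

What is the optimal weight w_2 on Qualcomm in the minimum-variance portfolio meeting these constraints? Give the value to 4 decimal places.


g=Σ⁻¹μ = [0.9199  2.2906  3.3925  1.8473  1.0677  1.2558  0.8675]
h=Σ⁻¹𝟙 = [19.2600  15.8324  30.1009  13.4901  17.0112  16.9709  14.4318]
a=μᵀg=1.279623  b=𝟙ᵀg=11.641288  c=𝟙ᵀh=127.097298  D=ac−b²=27.117068
λ₁=(c·0.122−b)/D = (127.097298·0.122−11.641288)/27.117068 = 0.142515
λ₂=(a−b·0.122)/D = (1.279623−11.641288·0.122)/27.117068 = -0.005185
w* = 0.142515·g + -0.005185·h:
  w_0 = 0.142515·0.9199 + -0.005185·19.2600 = 0.0312  (Pfizer)
  w_1 = 0.142515·2.2906 + -0.005185·15.8324 = 0.2443  (Raytheon)
  w_2 = 0.142515·3.3925 + -0.005185·30.1009 = 0.3274  (Qualcomm)
  w_3 = 0.142515·1.8473 + -0.005185·13.4901 = 0.1933  (Starbucks)
  w_4 = 0.142515·1.0677 + -0.005185·17.0112 = 0.0640  (Unilever)
  w_5 = 0.142515·1.2558 + -0.005185·16.9709 = 0.0910  (Visa)
  w_6 = 0.142515·0.8675 + -0.005185·14.4318 = 0.0488  (Tesla)
Σw_i=1.0000  μᵀw=0.1220
σ²=wᵀΣw=λ₁·μ_p+λ₂ = 0.142515·0.122 + -0.005185 = 0.012201 ≈ 0.0122

0.3274


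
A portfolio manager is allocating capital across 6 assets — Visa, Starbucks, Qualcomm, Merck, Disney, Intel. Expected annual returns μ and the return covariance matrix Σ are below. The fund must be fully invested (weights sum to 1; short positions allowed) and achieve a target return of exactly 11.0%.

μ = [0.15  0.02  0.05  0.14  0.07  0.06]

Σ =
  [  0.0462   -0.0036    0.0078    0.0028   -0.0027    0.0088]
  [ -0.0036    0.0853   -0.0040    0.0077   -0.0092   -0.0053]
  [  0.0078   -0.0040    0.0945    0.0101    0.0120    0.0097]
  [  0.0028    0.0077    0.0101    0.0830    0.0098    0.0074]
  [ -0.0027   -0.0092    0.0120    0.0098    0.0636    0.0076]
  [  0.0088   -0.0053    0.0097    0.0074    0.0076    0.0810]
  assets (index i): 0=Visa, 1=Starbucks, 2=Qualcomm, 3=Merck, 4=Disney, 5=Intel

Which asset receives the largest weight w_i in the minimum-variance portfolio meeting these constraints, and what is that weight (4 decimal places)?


p=Σ⁻¹μ = [3.2199  0.3681  -0.0249  1.4053  1.0560  0.1905]
q=Σ⁻¹𝟙 = [20.6968  14.4601  5.9459  6.7126  15.5505  8.2589]
a=μᵀp=0.771195  b=𝟙ᵀp=6.214840  c=𝟙ᵀq=71.624740  D=ac−b²=16.612406
λ₁=(c·0.110−b)/D = (71.624740·0.110−6.214840)/16.612406 = 0.100159
λ₂=(a−b·0.110)/D = (0.771195−6.214840·0.110)/16.612406 = 0.005271
w* = 0.100159·p + 0.005271·q:
  w_0 = 0.100159·3.2199 + 0.005271·20.6968 = 0.4316  (Visa)
  w_1 = 0.100159·0.3681 + 0.005271·14.4601 = 0.1131  (Starbucks)
  w_2 = 0.100159·-0.0249 + 0.005271·5.9459 = 0.0288  (Qualcomm)
  w_3 = 0.100159·1.4053 + 0.005271·6.7126 = 0.1761  (Merck)
  w_4 = 0.100159·1.0560 + 0.005271·15.5505 = 0.1877  (Disney)
  w_5 = 0.100159·0.1905 + 0.005271·8.2589 = 0.0626  (Intel)
Σw_i=1.0000  μᵀw=0.1100
σ²=wᵀΣw=λ₁·μ_p+λ₂ = 0.100159·0.110 + 0.005271 = 0.016288 ≈ 0.0163

Visa (0.4316)


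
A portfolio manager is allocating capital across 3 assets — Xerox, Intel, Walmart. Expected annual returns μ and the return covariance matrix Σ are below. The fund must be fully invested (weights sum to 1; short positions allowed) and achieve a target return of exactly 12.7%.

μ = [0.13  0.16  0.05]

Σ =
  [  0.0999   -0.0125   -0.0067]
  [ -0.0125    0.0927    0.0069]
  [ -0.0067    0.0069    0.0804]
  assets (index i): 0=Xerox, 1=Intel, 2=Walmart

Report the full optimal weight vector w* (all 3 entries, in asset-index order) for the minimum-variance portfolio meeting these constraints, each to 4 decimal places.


g=Σ⁻¹μ = [1.5780  1.8948  0.5908]
h=Σ⁻¹𝟙 = [12.2875  11.5159  12.4735]
a=μᵀg=0.537850  b=𝟙ᵀg=4.063597  c=𝟙ᵀh=36.276894  D=ac−b²=2.998695
λ₁=(c·0.127−b)/D = (36.276894·0.127−4.063597)/2.998695 = 0.181268
λ₂=(a−b·0.127)/D = (0.537850−4.063597·0.127)/2.998695 = 0.007261
w* = 0.181268·g + 0.007261·h:
  w_0 = 0.181268·1.5780 + 0.007261·12.2875 = 0.3753  (Xerox)
  w_1 = 0.181268·1.8948 + 0.007261·11.5159 = 0.4271  (Intel)
  w_2 = 0.181268·0.5908 + 0.007261·12.4735 = 0.1977  (Walmart)
Σw_i=1.0000  μᵀw=0.1270
σ²=wᵀΣw=λ₁·μ_p+λ₂ = 0.181268·0.127 + 0.007261 = 0.030282 ≈ 0.0303

0.3753  0.4271  0.1977


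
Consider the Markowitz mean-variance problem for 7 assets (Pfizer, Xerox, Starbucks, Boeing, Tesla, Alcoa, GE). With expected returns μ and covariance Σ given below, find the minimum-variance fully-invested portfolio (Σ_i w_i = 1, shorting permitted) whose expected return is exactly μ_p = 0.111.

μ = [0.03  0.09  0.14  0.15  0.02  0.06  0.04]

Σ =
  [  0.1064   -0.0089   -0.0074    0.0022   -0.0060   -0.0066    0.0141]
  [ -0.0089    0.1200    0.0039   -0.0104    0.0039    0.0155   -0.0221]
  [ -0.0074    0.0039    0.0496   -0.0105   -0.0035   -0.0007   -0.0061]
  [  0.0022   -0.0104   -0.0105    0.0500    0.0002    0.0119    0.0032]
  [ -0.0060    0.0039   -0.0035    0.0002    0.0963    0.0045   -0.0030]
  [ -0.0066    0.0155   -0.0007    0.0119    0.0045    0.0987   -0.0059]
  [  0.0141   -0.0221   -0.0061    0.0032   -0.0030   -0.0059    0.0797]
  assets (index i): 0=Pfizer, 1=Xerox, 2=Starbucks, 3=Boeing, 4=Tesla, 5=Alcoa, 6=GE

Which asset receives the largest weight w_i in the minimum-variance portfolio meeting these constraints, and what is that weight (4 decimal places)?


u=Σ⁻¹μ = [0.4638  1.1492  3.7695  3.9409  0.3442  0.0473  0.8852]
v=Σ⁻¹𝟙 = [10.8433  12.1518  29.1365  25.5422  11.7721  6.5029  16.1273]
a=μᵀu=1.281341  b=𝟙ᵀu=10.600121  c=𝟙ᵀv=112.076186  D=ac−b²=31.245252
λ₁=(c·0.111−b)/D = (112.076186·0.111−10.600121)/31.245252 = 0.058900
λ₂=(a−b·0.111)/D = (1.281341−10.600121·0.111)/31.245252 = 0.003352
w* = 0.058900·u + 0.003352·v:
  w_0 = 0.058900·0.4638 + 0.003352·10.8433 = 0.0637  (Pfizer)
  w_1 = 0.058900·1.1492 + 0.003352·12.1518 = 0.1084  (Xerox)
  w_2 = 0.058900·3.7695 + 0.003352·29.1365 = 0.3197  (Starbucks)
  w_3 = 0.058900·3.9409 + 0.003352·25.5422 = 0.3177  (Boeing)
  w_4 = 0.058900·0.3442 + 0.003352·11.7721 = 0.0597  (Tesla)
  w_5 = 0.058900·0.0473 + 0.003352·6.5029 = 0.0246  (Alcoa)
  w_6 = 0.058900·0.8852 + 0.003352·16.1273 = 0.1062  (GE)
Σw_i=1.0000  μᵀw=0.1110
σ²=wᵀΣw=λ₁·μ_p+λ₂ = 0.058900·0.111 + 0.003352 = 0.009890 ≈ 0.0099

Starbucks (0.3197)


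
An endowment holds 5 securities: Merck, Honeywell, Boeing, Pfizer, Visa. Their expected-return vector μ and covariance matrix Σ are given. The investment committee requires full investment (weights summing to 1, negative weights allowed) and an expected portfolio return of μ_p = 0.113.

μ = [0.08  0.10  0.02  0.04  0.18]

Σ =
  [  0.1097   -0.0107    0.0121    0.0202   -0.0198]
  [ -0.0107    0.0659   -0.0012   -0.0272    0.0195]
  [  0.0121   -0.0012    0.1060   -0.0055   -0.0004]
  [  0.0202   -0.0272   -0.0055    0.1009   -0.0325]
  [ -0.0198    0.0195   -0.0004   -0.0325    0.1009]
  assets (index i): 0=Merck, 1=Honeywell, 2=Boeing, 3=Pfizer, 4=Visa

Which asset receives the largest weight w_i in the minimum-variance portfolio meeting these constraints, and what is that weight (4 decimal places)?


u=Σ⁻¹μ = [1.0036  1.6054  0.1683  1.3119  2.0939]
v=Σ⁻¹𝟙 = [9.1128  20.4119  9.6392  18.5487  13.7670]
a=μᵀu=0.673564  b=𝟙ᵀu=6.183009  c=𝟙ᵀv=71.479637  D=ac−b²=9.916511
λ₁=(c·0.113−b)/D = (71.479637·0.113−6.183009)/9.916511 = 0.191014
λ₂=(a−b·0.113)/D = (0.673564−6.183009·0.113)/9.916511 = -0.002533
w* = 0.191014·u + -0.002533·v:
  w_0 = 0.191014·1.0036 + -0.002533·9.1128 = 0.1686  (Merck)
  w_1 = 0.191014·1.6054 + -0.002533·20.4119 = 0.2549  (Honeywell)
  w_2 = 0.191014·0.1683 + -0.002533·9.6392 = 0.0077  (Boeing)
  w_3 = 0.191014·1.3119 + -0.002533·18.5487 = 0.2036  (Pfizer)
  w_4 = 0.191014·2.0939 + -0.002533·13.7670 = 0.3651  (Visa)
Σw_i=1.0000  μᵀw=0.1130
σ²=wᵀΣw=λ₁·μ_p+λ₂ = 0.191014·0.113 + -0.002533 = 0.019052 ≈ 0.0191

Visa (0.3651)


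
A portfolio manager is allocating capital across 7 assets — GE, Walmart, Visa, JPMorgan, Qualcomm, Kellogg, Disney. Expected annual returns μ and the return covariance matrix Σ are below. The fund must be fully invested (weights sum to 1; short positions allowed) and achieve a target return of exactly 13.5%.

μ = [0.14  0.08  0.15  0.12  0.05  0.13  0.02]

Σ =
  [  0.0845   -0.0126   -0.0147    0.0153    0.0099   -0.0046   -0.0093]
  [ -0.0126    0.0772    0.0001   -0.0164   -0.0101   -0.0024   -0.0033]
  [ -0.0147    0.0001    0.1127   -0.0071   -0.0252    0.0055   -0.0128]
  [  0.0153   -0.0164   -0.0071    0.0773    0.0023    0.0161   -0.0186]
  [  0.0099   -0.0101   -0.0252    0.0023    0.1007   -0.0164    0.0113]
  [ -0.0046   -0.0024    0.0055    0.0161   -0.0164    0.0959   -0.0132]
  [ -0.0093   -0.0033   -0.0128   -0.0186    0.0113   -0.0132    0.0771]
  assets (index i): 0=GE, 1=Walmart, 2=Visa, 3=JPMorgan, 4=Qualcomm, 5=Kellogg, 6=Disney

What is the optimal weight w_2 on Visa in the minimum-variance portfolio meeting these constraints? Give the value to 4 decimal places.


0.2691

x=Σ⁻¹μ = [2.1107  1.9958  2.0412  1.7601  1.0354  1.4727  1.4633]
y=Σ⁻¹𝟙 = [16.5650  22.8346  17.3439  18.5644  14.0379  13.3212  23.5268]
a=μᵀx=1.245057  b=𝟙ᵀx=11.879364  c=𝟙ᵀy=126.193818  D=ac−b²=15.999248
λ₁=(c·0.135−b)/D = (126.193818·0.135−11.879364)/15.999248 = 0.322315
λ₂=(a−b·0.135)/D = (1.245057−11.879364·0.135)/15.999248 = -0.022417
w* = 0.322315·x + -0.022417·y:
  w_0 = 0.322315·2.1107 + -0.022417·16.5650 = 0.3090  (GE)
  w_1 = 0.322315·1.9958 + -0.022417·22.8346 = 0.1314  (Walmart)
  w_2 = 0.322315·2.0412 + -0.022417·17.3439 = 0.2691  (Visa)
  w_3 = 0.322315·1.7601 + -0.022417·18.5644 = 0.1511  (JPMorgan)
  w_4 = 0.322315·1.0354 + -0.022417·14.0379 = 0.0191  (Qualcomm)
  w_5 = 0.322315·1.4727 + -0.022417·13.3212 = 0.1761  (Kellogg)
  w_6 = 0.322315·1.4633 + -0.022417·23.5268 = -0.0558  (Disney)
Σw_i=1.0000  μᵀw=0.1350
σ²=wᵀΣw=λ₁·μ_p+λ₂ = 0.322315·0.135 + -0.022417 = 0.021095 ≈ 0.0211


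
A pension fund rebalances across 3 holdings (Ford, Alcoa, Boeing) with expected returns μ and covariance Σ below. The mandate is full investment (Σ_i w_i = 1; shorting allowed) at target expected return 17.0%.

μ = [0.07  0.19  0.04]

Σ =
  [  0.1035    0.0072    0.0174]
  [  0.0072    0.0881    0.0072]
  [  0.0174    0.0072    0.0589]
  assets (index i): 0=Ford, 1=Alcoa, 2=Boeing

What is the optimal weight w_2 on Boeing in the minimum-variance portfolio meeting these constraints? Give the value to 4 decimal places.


p=Σ⁻¹μ = [0.4835  2.0942  0.2803]
q=Σ⁻¹𝟙 = [6.6643  9.6761  13.8264]
a=μᵀp=0.442959  b=𝟙ᵀp=2.858020  c=𝟙ᵀq=30.166786  D=ac−b²=5.194381
λ₁=(c·0.170−b)/D = (30.166786·0.170−2.858020)/5.194381 = 0.437075
λ₂=(a−b·0.170)/D = (0.442959−2.858020·0.170)/5.194381 = -0.008260
w* = 0.437075·p + -0.008260·q:
  w_0 = 0.437075·0.4835 + -0.008260·6.6643 = 0.1563  (Ford)
  w_1 = 0.437075·2.0942 + -0.008260·9.6761 = 0.8354  (Alcoa)
  w_2 = 0.437075·0.2803 + -0.008260·13.8264 = 0.0083  (Boeing)
Σw_i=1.0000  μᵀw=0.1700
σ²=wᵀΣw=λ₁·μ_p+λ₂ = 0.437075·0.170 + -0.008260 = 0.066043 ≈ 0.0660

0.0083


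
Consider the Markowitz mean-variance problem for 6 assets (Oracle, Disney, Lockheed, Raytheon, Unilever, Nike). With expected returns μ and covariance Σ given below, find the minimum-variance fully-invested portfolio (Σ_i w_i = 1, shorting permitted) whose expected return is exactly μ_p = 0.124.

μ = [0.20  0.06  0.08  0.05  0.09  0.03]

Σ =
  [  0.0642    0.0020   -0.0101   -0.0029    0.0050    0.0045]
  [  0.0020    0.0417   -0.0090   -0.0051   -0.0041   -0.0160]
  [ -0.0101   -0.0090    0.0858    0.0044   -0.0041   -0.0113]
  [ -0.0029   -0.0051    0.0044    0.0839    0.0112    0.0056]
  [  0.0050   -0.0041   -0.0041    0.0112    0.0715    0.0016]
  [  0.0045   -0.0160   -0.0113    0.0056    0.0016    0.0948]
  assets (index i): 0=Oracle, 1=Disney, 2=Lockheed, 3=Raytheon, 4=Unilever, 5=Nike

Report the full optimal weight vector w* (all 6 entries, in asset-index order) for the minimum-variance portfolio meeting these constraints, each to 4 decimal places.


u=Σ⁻¹μ = [3.1980  2.0717  1.6395  0.5494  1.1471  0.6579]
v=Σ⁻¹𝟙 = [15.6970  36.9136  19.8123  10.6159  14.0859  17.5303]
a=μᵀu=1.045511  b=𝟙ᵀu=9.263636  c=𝟙ᵀv=114.655007  D=ac−b²=34.058106
λ₁=(c·0.124−b)/D = (114.655007·0.124−9.263636)/34.058106 = 0.145445
λ₂=(a−b·0.124)/D = (1.045511−9.263636·0.124)/34.058106 = -0.003030
w* = 0.145445·u + -0.003030·v:
  w_0 = 0.145445·3.1980 + -0.003030·15.6970 = 0.4176  (Oracle)
  w_1 = 0.145445·2.0717 + -0.003030·36.9136 = 0.1895  (Disney)
  w_2 = 0.145445·1.6395 + -0.003030·19.8123 = 0.1784  (Lockheed)
  w_3 = 0.145445·0.5494 + -0.003030·10.6159 = 0.0477  (Raytheon)
  w_4 = 0.145445·1.1471 + -0.003030·14.0859 = 0.1242  (Unilever)
  w_5 = 0.145445·0.6579 + -0.003030·17.5303 = 0.0426  (Nike)
Σw_i=1.0000  μᵀw=0.1240
σ²=wᵀΣw=λ₁·μ_p+λ₂ = 0.145445·0.124 + -0.003030 = 0.015006 ≈ 0.0150

0.4176  0.1895  0.1784  0.0477  0.1242  0.0426


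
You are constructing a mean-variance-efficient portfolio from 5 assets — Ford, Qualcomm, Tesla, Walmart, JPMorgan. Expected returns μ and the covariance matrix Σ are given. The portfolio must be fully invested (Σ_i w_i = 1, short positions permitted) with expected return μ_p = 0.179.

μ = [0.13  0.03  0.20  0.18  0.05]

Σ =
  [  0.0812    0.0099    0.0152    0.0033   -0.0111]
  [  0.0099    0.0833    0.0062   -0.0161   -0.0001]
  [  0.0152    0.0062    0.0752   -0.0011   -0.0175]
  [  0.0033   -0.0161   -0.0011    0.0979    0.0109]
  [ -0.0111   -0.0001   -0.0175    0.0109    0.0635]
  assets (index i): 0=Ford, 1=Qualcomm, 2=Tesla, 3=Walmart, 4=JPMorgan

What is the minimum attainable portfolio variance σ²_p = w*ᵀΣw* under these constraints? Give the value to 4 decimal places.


0.0321

g=Σ⁻¹μ = [1.1709  0.3510  2.7582  1.7257  1.4565]
h=Σ⁻¹𝟙 = [10.4412  11.5416  15.0493  9.6946  20.0747]
a=μᵀg=1.097825  b=𝟙ᵀg=7.462231  c=𝟙ᵀh=66.801437  D=ac−b²=17.651424
λ₁=(c·0.179−b)/D = (66.801437·0.179−7.462231)/17.651424 = 0.254666
λ₂=(a−b·0.179)/D = (1.097825−7.462231·0.179)/17.651424 = -0.013478
w* = 0.254666·g + -0.013478·h:
  w_0 = 0.254666·1.1709 + -0.013478·10.4412 = 0.1574  (Ford)
  w_1 = 0.254666·0.3510 + -0.013478·11.5416 = -0.0662  (Qualcomm)
  w_2 = 0.254666·2.7582 + -0.013478·15.0493 = 0.4996  (Tesla)
  w_3 = 0.254666·1.7257 + -0.013478·9.6946 = 0.3088  (Walmart)
  w_4 = 0.254666·1.4565 + -0.013478·20.0747 = 0.1004  (JPMorgan)
Σw_i=1.0000  μᵀw=0.1790
σ²=wᵀΣw=λ₁·μ_p+λ₂ = 0.254666·0.179 + -0.013478 = 0.032107 ≈ 0.0321


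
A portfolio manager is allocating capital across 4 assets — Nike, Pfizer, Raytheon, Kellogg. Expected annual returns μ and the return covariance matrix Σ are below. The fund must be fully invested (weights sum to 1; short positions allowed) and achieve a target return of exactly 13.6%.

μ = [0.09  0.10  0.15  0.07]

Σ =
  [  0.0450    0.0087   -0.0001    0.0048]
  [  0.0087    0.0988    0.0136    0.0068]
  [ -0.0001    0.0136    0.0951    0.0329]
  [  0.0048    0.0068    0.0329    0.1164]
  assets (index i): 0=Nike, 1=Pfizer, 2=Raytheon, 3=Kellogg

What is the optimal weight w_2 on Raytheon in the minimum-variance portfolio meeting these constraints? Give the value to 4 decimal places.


u=Σ⁻¹μ = [1.8715  0.6410  1.4622  0.0735]
v=Σ⁻¹𝟙 = [20.3548  6.9054  7.7664  5.1531]
a=μᵀu=0.457004  b=𝟙ᵀu=4.048145  c=𝟙ᵀv=40.179673  D=ac−b²=1.974778
λ₁=(c·0.136−b)/D = (40.179673·0.136−4.048145)/1.974778 = 0.717190
λ₂=(a−b·0.136)/D = (0.457004−4.048145·0.136)/1.974778 = -0.047369
w* = 0.717190·u + -0.047369·v:
  w_0 = 0.717190·1.8715 + -0.047369·20.3548 = 0.3780  (Nike)
  w_1 = 0.717190·0.6410 + -0.047369·6.9054 = 0.1326  (Pfizer)
  w_2 = 0.717190·1.4622 + -0.047369·7.7664 = 0.6808  (Raytheon)
  w_3 = 0.717190·0.0735 + -0.047369·5.1531 = -0.1914  (Kellogg)
Σw_i=1.0000  μᵀw=0.1360
σ²=wᵀΣw=λ₁·μ_p+λ₂ = 0.717190·0.136 + -0.047369 = 0.050168 ≈ 0.0502

0.6808


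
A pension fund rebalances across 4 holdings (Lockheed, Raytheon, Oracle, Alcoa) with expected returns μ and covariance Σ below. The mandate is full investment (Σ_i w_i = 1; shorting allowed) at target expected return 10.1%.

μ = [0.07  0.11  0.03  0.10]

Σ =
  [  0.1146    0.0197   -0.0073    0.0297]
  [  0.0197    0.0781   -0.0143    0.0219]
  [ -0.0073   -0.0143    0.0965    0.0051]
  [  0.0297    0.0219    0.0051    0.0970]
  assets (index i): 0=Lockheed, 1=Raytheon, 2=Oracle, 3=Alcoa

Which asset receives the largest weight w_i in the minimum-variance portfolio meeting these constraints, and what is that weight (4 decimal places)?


Raytheon (0.5822)

p=Σ⁻¹μ = [0.2597  1.2507  0.4818  0.6437]
q=Σ⁻¹𝟙 = [6.1227  12.1048  12.3526  5.0522]
a=μᵀp=0.234578  b=𝟙ᵀp=2.635911  c=𝟙ᵀq=35.632271  D=ac−b²=1.410529
λ₁=(c·0.101−b)/D = (35.632271·0.101−2.635911)/1.410529 = 0.682686
λ₂=(a−b·0.101)/D = (0.234578−2.635911·0.101)/1.410529 = -0.022438
w* = 0.682686·p + -0.022438·q:
  w_0 = 0.682686·0.2597 + -0.022438·6.1227 = 0.0399  (Lockheed)
  w_1 = 0.682686·1.2507 + -0.022438·12.1048 = 0.5822  (Raytheon)
  w_2 = 0.682686·0.4818 + -0.022438·12.3526 = 0.0518  (Oracle)
  w_3 = 0.682686·0.6437 + -0.022438·5.0522 = 0.3261  (Alcoa)
Σw_i=1.0000  μᵀw=0.1010
σ²=wᵀΣw=λ₁·μ_p+λ₂ = 0.682686·0.101 + -0.022438 = 0.046514 ≈ 0.0465


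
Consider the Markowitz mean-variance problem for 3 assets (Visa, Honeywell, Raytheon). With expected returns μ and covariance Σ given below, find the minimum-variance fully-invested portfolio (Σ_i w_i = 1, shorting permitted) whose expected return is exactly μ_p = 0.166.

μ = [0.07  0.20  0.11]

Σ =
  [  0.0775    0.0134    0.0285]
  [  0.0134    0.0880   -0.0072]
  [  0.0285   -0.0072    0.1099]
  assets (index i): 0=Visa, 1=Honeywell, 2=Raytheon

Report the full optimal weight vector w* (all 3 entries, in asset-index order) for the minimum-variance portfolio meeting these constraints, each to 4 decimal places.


x=Σ⁻¹μ = [0.0791  2.3535  1.1346]
y=Σ⁻¹𝟙 = [8.2261  10.7385  7.6695]
a=μᵀx=0.601044  b=𝟙ᵀx=3.567173  c=𝟙ᵀy=26.634097  D=ac−b²=3.283531
λ₁=(c·0.166−b)/D = (26.634097·0.166−3.567173)/3.283531 = 0.260112
λ₂=(a−b·0.166)/D = (0.601044−3.567173·0.166)/3.283531 = 0.002708
w* = 0.260112·x + 0.002708·y:
  w_0 = 0.260112·0.0791 + 0.002708·8.2261 = 0.0428  (Visa)
  w_1 = 0.260112·2.3535 + 0.002708·10.7385 = 0.6413  (Honeywell)
  w_2 = 0.260112·1.1346 + 0.002708·7.6695 = 0.3159  (Raytheon)
Σw_i=1.0000  μᵀw=0.1660
σ²=wᵀΣw=λ₁·μ_p+λ₂ = 0.260112·0.166 + 0.002708 = 0.045887 ≈ 0.0459

0.0428  0.6413  0.3159


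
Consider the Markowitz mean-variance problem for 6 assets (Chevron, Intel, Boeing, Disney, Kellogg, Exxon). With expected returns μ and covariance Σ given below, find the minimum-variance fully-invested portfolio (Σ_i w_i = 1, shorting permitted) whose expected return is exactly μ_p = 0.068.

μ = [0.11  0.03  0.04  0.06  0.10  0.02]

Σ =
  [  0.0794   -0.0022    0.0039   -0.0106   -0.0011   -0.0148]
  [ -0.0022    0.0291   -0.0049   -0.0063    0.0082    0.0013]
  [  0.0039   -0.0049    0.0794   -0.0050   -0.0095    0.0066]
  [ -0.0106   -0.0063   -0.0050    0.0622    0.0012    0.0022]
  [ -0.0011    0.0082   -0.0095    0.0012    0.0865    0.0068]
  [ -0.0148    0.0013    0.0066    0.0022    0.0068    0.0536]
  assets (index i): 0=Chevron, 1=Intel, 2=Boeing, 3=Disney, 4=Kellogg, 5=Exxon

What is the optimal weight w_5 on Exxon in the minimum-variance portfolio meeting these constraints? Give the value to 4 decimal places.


0.0823

x=Σ⁻¹μ = [1.6872  1.2469  0.6695  1.3927  1.0716  0.5332]
y=Σ⁻¹𝟙 = [19.8950  40.5156  14.9442  23.9381  7.7601  19.3603]
a=μᵀx=0.451171  b=𝟙ᵀx=6.601195  c=𝟙ᵀy=126.413389  D=ac−b²=13.458266
λ₁=(c·0.068−b)/D = (126.413389·0.068−6.601195)/13.458266 = 0.148230
λ₂=(a−b·0.068)/D = (0.451171−6.601195·0.068)/13.458266 = 0.000170
w* = 0.148230·x + 0.000170·y:
  w_0 = 0.148230·1.6872 + 0.000170·19.8950 = 0.2535  (Chevron)
  w_1 = 0.148230·1.2469 + 0.000170·40.5156 = 0.1917  (Intel)
  w_2 = 0.148230·0.6695 + 0.000170·14.9442 = 0.1018  (Boeing)
  w_3 = 0.148230·1.3927 + 0.000170·23.9381 = 0.2105  (Disney)
  w_4 = 0.148230·1.0716 + 0.000170·7.7601 = 0.1602  (Kellogg)
  w_5 = 0.148230·0.5332 + 0.000170·19.3603 = 0.0823  (Exxon)
Σw_i=1.0000  μᵀw=0.0680
σ²=wᵀΣw=λ₁·μ_p+λ₂ = 0.148230·0.068 + 0.000170 = 0.010250 ≈ 0.0102


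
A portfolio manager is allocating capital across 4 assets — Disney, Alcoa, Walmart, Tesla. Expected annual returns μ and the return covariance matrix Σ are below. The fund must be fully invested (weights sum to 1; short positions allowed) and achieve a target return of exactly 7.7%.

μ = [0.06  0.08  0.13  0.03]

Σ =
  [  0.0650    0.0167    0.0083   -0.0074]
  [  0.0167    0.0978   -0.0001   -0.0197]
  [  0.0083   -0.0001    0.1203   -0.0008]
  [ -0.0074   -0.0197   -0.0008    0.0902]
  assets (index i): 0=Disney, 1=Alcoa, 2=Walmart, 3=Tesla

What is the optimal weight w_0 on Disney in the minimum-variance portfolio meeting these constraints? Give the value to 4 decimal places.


0.2384

u=Σ⁻¹μ = [0.6437  0.8249  1.0407  0.5748]
v=Σ⁻¹𝟙 = [13.2888  10.9096  7.5020  14.6259]
a=μᵀu=0.257154  b=𝟙ᵀu=3.084139  c=𝟙ᵀv=46.326376  D=ac−b²=2.401102
λ₁=(c·0.077−b)/D = (46.326376·0.077−3.084139)/2.401102 = 0.201154
λ₂=(a−b·0.077)/D = (0.257154−3.084139·0.077)/2.401102 = 0.008194
w* = 0.201154·u + 0.008194·v:
  w_0 = 0.201154·0.6437 + 0.008194·13.2888 = 0.2384  (Disney)
  w_1 = 0.201154·0.8249 + 0.008194·10.9096 = 0.2553  (Alcoa)
  w_2 = 0.201154·1.0407 + 0.008194·7.5020 = 0.2708  (Walmart)
  w_3 = 0.201154·0.5748 + 0.008194·14.6259 = 0.2355  (Tesla)
Σw_i=1.0000  μᵀw=0.0770
σ²=wᵀΣw=λ₁·μ_p+λ₂ = 0.201154·0.077 + 0.008194 = 0.023683 ≈ 0.0237


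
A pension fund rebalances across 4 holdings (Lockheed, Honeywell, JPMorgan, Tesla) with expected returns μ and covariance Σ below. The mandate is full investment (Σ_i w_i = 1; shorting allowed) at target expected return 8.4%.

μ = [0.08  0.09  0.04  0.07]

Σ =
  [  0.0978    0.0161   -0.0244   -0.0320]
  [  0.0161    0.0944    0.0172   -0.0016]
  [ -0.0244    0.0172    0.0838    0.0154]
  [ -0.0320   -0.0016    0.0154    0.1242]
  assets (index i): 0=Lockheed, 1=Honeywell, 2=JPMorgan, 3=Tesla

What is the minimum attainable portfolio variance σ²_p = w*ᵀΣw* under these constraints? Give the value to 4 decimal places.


0.0374

u=Σ⁻¹μ = [1.0901  0.6883  0.5082  0.7903]
v=Σ⁻¹𝟙 = [16.1634  5.5472  13.5516  10.6072]
a=μᵀu=0.224801  b=𝟙ᵀu=3.076882  c=𝟙ᵀv=45.869324  D=ac−b²=0.844286
λ₁=(c·0.084−b)/D = (45.869324·0.084−3.076882)/0.844286 = 0.919288
λ₂=(a−b·0.084)/D = (0.224801−3.076882·0.084)/0.844286 = -0.039864
w* = 0.919288·u + -0.039864·v:
  w_0 = 0.919288·1.0901 + -0.039864·16.1634 = 0.3578  (Lockheed)
  w_1 = 0.919288·0.6883 + -0.039864·5.5472 = 0.4116  (Honeywell)
  w_2 = 0.919288·0.5082 + -0.039864·13.5516 = -0.0730  (JPMorgan)
  w_3 = 0.919288·0.7903 + -0.039864·10.6072 = 0.3037  (Tesla)
Σw_i=1.0000  μᵀw=0.0840
σ²=wᵀΣw=λ₁·μ_p+λ₂ = 0.919288·0.084 + -0.039864 = 0.037356 ≈ 0.0374


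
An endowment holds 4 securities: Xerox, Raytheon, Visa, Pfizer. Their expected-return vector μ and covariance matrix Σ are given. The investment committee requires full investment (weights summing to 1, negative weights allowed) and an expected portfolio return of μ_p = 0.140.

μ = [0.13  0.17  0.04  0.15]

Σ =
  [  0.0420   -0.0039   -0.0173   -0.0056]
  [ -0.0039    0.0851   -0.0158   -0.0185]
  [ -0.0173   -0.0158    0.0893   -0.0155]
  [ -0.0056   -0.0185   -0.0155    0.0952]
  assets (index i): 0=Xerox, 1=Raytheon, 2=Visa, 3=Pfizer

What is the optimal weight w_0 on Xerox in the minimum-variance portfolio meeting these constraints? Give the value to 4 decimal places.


u=Σ⁻¹μ = [4.8059  3.3072  2.4680  2.9028]
v=Σ⁻¹𝟙 = [39.9218  23.2887  26.8272  21.7461]
a=μᵀu=1.721134  b=𝟙ᵀu=13.483907  c=𝟙ᵀv=111.783768  D=ac−b²=10.579039
λ₁=(c·0.140−b)/D = (111.783768·0.140−13.483907)/10.579039 = 0.204728
λ₂=(a−b·0.140)/D = (1.721134−13.483907·0.140)/10.579039 = -0.015749
w* = 0.204728·u + -0.015749·v:
  w_0 = 0.204728·4.8059 + -0.015749·39.9218 = 0.3552  (Xerox)
  w_1 = 0.204728·3.3072 + -0.015749·23.2887 = 0.3103  (Raytheon)
  w_2 = 0.204728·2.4680 + -0.015749·26.8272 = 0.0827  (Visa)
  w_3 = 0.204728·2.9028 + -0.015749·21.7461 = 0.2518  (Pfizer)
Σw_i=1.0000  μᵀw=0.1400
σ²=wᵀΣw=λ₁·μ_p+λ₂ = 0.204728·0.140 + -0.015749 = 0.012912 ≈ 0.0129

0.3552


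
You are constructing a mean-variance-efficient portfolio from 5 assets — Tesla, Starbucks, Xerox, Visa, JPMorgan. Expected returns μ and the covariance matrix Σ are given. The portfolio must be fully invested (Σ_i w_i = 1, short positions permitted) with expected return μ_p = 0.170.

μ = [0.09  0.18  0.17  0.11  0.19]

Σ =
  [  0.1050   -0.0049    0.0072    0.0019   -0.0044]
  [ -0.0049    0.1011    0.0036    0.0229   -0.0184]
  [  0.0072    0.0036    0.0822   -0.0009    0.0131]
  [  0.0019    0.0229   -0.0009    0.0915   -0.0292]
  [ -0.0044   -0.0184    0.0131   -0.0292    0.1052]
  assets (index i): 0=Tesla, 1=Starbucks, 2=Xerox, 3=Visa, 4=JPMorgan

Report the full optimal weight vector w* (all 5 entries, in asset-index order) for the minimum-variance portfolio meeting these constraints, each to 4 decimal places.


0.0310  0.2908  0.2229  0.1192  0.3361

p=Σ⁻¹μ = [0.9118  1.8667  1.5414  1.4951  2.3938]
q=Σ⁻¹𝟙 = [9.7313  9.6964  8.7839  12.8833  14.0908]
a=μᵀp=1.299393  b=𝟙ᵀp=8.208845  c=𝟙ᵀq=55.185693  D=ac−b²=4.322757
λ₁=(c·0.170−b)/D = (55.185693·0.170−8.208845)/4.322757 = 0.271291
λ₂=(a−b·0.170)/D = (1.299393−8.208845·0.170)/4.322757 = -0.022234
w* = 0.271291·p + -0.022234·q:
  w_0 = 0.271291·0.9118 + -0.022234·9.7313 = 0.0310  (Tesla)
  w_1 = 0.271291·1.8667 + -0.022234·9.6964 = 0.2908  (Starbucks)
  w_2 = 0.271291·1.5414 + -0.022234·8.7839 = 0.2229  (Xerox)
  w_3 = 0.271291·1.4951 + -0.022234·12.8833 = 0.1192  (Visa)
  w_4 = 0.271291·2.3938 + -0.022234·14.0908 = 0.3361  (JPMorgan)
Σw_i=1.0000  μᵀw=0.1700
σ²=wᵀΣw=λ₁·μ_p+λ₂ = 0.271291·0.170 + -0.022234 = 0.023886 ≈ 0.0239
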